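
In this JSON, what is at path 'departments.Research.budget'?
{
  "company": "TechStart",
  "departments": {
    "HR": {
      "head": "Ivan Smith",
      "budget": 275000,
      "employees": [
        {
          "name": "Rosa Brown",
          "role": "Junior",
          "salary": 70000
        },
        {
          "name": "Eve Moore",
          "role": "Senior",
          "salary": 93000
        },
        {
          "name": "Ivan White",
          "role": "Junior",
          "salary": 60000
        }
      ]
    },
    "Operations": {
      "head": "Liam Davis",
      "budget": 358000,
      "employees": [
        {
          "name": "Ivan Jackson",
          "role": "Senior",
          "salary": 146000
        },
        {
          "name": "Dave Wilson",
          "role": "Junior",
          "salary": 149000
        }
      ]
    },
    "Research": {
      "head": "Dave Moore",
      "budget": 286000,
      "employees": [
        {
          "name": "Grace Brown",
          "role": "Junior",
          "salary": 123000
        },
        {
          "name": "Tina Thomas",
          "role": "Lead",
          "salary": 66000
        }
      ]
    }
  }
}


Path: departments.Research.budget

Navigate:
  -> departments
  -> Research
  -> budget = 286000

286000


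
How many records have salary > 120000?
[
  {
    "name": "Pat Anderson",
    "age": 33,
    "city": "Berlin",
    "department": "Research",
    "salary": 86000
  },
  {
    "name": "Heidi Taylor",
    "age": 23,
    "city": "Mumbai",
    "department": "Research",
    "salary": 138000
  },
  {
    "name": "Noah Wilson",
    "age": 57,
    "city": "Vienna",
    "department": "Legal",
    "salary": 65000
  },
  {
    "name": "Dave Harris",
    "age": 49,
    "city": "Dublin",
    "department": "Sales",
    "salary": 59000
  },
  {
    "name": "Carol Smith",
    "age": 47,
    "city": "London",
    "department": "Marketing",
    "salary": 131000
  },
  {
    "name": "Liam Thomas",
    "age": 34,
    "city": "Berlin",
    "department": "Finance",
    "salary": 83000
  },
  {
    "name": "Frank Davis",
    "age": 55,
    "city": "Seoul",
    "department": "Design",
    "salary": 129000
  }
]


Data: 7 records
Condition: salary > 120000

Checking each record:
  Pat Anderson: 86000
  Heidi Taylor: 138000 MATCH
  Noah Wilson: 65000
  Dave Harris: 59000
  Carol Smith: 131000 MATCH
  Liam Thomas: 83000
  Frank Davis: 129000 MATCH

Count: 3

3


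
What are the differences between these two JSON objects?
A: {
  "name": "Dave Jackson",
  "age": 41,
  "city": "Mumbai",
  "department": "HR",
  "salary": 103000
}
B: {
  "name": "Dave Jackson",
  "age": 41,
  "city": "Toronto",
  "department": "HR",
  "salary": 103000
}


Comparing each field (in key order):
  name: same
  age: same
  city: DIFFERENT
  department: same
  salary: same
Differences:
  city: Mumbai -> Toronto

1 field(s) changed

1 change: city


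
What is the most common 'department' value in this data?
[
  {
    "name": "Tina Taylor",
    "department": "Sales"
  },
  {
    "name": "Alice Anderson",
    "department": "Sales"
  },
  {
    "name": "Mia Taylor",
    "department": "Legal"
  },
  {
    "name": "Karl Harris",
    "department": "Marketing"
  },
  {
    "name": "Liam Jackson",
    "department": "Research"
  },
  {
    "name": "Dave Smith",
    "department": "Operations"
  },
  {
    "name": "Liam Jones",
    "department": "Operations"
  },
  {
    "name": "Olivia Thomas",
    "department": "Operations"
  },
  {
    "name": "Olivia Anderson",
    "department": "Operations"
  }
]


Counting 'department' values across 9 records:

  Operations: 4 ####
  Sales: 2 ##
  Legal: 1 #
  Marketing: 1 #
  Research: 1 #

Most common: Operations (4 times)

Operations (4 times)


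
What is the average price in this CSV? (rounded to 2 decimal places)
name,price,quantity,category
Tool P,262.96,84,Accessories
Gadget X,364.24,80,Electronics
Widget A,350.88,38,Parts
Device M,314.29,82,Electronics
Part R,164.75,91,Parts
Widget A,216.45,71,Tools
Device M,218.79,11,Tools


Computing average price:
Values: [262.96, 364.24, 350.88, 314.29, 164.75, 216.45, 218.79]
Sum = 1892.36
Count = 7
Average = 1892.36/7 ≈ 270.34 (rounded to 2 decimal places)

270.34


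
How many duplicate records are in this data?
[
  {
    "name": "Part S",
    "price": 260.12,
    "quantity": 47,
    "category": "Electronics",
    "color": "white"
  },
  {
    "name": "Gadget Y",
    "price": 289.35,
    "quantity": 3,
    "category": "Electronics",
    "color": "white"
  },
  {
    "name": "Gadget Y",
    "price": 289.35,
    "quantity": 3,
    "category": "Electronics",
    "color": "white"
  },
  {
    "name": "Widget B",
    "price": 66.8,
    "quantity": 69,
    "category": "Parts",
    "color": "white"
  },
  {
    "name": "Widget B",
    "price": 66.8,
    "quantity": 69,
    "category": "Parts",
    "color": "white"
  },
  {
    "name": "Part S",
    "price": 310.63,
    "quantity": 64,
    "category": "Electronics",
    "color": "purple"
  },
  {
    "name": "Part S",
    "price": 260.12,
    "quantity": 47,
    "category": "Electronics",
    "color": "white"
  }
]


Checking 7 records for duplicates:

  Row 1: Part S ($260.12, qty 47)
  Row 2: Gadget Y ($289.35, qty 3)
  Row 3: Gadget Y ($289.35, qty 3) <-- DUPLICATE
  Row 4: Widget B ($66.8, qty 69)
  Row 5: Widget B ($66.8, qty 69) <-- DUPLICATE
  Row 6: Part S ($310.63, qty 64)
  Row 7: Part S ($260.12, qty 47) <-- DUPLICATE

Duplicates found: 3
Unique records: 4

3 duplicates, 4 unique


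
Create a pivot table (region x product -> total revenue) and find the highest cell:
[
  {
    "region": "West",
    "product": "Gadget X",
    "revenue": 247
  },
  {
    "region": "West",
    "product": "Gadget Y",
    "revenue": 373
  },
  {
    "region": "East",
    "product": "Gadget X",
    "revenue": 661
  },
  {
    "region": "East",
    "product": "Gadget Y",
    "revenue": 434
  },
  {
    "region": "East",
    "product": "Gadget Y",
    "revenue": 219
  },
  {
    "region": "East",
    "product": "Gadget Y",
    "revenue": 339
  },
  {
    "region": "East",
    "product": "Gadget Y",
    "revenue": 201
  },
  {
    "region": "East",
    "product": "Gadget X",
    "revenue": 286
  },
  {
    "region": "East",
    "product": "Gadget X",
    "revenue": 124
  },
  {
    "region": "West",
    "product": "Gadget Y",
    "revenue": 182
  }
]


Pivot: region (rows) x product (columns) -> total revenue

     Gadget X      Gadget Y    
East          1071          1193  
West           247           555  

Highest: East / Gadget Y = $1193

East / Gadget Y = $1193


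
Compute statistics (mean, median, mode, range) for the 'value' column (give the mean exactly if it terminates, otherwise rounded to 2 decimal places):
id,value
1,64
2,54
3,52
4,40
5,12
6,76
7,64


Data: [64, 54, 52, 40, 12, 76, 64]
Count: 7
Sum: 362
Mean: 362/7 ≈ 51.71 (rounded to 2 decimal places)
Sorted: [12, 40, 52, 54, 64, 64, 76]
Median: 54.0
Mode: 64 (2 times)
Range: 76 - 12 = 64
Min: 12, Max: 76

mean≈51.71, median=54.0, mode=64, range=64


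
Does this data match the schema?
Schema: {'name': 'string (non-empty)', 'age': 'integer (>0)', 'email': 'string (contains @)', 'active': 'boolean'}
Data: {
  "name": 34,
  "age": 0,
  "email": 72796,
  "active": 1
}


Validating each field against schema:
  name: FAIL (34 is not a string)
  age: FAIL (0 is not > 0)
  email: FAIL (72796 is not a string)
  active: FAIL (1 is not a boolean)

Result: INVALID (4 errors: name, age, email, active)

INVALID (4 errors: name, age, email, active)


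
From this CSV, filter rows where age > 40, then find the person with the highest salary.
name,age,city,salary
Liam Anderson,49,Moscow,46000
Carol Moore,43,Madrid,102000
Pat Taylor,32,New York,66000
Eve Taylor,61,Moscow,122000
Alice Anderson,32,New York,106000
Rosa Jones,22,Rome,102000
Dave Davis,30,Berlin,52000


Filter: age > 40
Sort by: salary (descending)

Filtered records (3):
  Eve Taylor, age 61, salary $122000
  Carol Moore, age 43, salary $102000
  Liam Anderson, age 49, salary $46000

Highest salary: Eve Taylor ($122000)

Eve Taylor


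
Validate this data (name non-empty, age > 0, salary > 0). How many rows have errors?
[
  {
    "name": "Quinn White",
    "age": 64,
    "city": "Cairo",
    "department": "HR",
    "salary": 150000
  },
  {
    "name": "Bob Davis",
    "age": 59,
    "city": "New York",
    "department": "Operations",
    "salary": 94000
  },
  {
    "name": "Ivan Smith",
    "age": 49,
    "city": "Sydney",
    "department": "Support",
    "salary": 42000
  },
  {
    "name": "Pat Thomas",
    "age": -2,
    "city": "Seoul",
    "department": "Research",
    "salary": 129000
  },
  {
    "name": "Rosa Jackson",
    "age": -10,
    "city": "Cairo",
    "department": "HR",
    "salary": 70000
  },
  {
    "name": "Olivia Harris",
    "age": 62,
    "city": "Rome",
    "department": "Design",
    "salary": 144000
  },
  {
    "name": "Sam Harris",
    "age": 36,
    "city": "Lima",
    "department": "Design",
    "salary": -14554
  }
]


Validating 7 records:
Rules: name non-empty, age > 0, salary > 0

  Row 1 (Quinn White): OK
  Row 2 (Bob Davis): OK
  Row 3 (Ivan Smith): OK
  Row 4 (Pat Thomas): negative age: -2
  Row 5 (Rosa Jackson): negative age: -10
  Row 6 (Olivia Harris): OK
  Row 7 (Sam Harris): negative salary: -14554

Total errors: 3

3 errors


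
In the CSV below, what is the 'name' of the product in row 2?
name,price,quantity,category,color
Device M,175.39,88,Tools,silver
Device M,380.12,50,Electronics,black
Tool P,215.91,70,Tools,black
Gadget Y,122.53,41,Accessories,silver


Query: Row 2 ('Device M'), column 'name'
Value: Device M

Device M


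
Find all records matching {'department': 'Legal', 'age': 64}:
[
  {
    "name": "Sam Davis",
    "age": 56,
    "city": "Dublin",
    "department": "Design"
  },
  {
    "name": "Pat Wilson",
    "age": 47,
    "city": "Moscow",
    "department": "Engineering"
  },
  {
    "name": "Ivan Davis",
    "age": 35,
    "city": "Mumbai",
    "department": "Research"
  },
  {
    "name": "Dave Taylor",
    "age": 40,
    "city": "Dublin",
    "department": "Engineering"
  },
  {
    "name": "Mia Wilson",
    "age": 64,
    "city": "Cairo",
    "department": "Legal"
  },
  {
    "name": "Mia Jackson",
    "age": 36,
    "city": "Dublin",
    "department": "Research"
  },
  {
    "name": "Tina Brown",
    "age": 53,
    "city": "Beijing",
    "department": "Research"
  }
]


Search criteria: {'department': 'Legal', 'age': 64}

Checking 7 records:
  Sam Davis: {department: Design, age: 56}
  Pat Wilson: {department: Engineering, age: 47}
  Ivan Davis: {department: Research, age: 35}
  Dave Taylor: {department: Engineering, age: 40}
  Mia Wilson: {department: Legal, age: 64} <-- MATCH
  Mia Jackson: {department: Research, age: 36}
  Tina Brown: {department: Research, age: 53}

Matches: ["Mia Wilson"]

["Mia Wilson"]


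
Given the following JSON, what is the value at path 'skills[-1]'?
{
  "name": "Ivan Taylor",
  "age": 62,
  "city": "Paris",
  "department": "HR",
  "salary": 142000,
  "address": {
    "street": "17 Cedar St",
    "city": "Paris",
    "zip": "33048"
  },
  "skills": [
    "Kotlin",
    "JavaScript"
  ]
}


Query: skills[-1]
Path: skills -> last element
Value: JavaScript

JavaScript


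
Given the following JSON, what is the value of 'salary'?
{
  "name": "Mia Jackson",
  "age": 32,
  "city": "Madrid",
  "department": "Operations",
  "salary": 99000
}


Looking up field 'salary'
Value: 99000

99000


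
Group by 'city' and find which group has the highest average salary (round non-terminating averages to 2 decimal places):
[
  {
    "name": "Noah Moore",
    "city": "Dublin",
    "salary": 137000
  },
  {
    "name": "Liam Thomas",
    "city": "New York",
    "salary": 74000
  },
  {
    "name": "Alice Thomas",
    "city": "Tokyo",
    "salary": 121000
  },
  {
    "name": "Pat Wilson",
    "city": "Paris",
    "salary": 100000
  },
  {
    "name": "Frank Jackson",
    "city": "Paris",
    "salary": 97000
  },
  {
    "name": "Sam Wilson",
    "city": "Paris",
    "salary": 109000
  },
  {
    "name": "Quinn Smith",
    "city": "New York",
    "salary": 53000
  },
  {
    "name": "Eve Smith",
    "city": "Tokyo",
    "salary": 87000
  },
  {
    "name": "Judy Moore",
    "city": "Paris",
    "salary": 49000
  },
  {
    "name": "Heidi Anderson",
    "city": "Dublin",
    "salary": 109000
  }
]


Group by: city

Groups:
  Dublin: 2 people, avg salary = 246000/2 = $123000
  New York: 2 people, avg salary = 127000/2 = $63500
  Paris: 4 people, avg salary = 355000/4 = $88750
  Tokyo: 2 people, avg salary = 208000/2 = $104000

Highest average salary: Dublin ($123000)

Dublin ($123000)


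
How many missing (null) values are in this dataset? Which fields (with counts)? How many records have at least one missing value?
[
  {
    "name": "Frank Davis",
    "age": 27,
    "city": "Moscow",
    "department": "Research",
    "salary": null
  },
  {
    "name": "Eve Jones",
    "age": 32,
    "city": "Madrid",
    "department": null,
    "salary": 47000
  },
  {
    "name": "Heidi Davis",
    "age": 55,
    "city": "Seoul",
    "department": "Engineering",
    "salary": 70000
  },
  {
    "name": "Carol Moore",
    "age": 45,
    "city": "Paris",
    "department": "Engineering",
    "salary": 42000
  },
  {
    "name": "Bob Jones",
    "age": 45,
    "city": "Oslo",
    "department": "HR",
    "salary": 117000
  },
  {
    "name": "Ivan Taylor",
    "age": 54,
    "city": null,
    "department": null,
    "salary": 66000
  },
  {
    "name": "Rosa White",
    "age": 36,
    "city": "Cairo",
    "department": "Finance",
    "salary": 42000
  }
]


Checking for missing (null) values in 7 records:

  Frank Davis: salary
  Eve Jones: department
  Heidi Davis: complete
  Carol Moore: complete
  Bob Jones: complete
  Ivan Taylor: city, department
  Rosa White: complete

Per field:
  name: 0 missing
  age: 0 missing
  city: 1 missing
  department: 2 missing
  salary: 1 missing

Total missing values: 4
Records with any missing: 3

4 missing values (city: 1, department: 2, salary: 1); 3 incomplete records


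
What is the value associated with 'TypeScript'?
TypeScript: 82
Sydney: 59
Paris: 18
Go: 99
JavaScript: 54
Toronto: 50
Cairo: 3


Looking up key 'TypeScript'
Value: 82

82


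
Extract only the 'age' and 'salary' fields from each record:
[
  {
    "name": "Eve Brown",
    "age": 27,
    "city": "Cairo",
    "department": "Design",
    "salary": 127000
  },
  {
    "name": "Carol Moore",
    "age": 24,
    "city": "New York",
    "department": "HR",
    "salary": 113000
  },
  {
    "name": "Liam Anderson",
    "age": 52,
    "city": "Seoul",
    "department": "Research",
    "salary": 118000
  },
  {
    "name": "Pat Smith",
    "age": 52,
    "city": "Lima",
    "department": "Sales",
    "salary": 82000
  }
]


Original: 4 records with fields: name, age, city, department, salary
Keep: ['age', 'salary']
Drop: ['name', 'city', 'department']
Result: 4 records, 2 fields each

[
  {
    "age": 27,
    "salary": 127000
  },
  {
    "age": 24,
    "salary": 113000
  },
  {
    "age": 52,
    "salary": 118000
  },
  {
    "age": 52,
    "salary": 82000
  }
]


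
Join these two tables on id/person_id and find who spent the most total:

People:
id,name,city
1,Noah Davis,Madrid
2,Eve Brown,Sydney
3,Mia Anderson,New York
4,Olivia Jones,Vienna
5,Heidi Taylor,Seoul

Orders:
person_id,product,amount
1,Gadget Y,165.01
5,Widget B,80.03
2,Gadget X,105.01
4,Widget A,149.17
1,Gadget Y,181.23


Join on: people.id = orders.person_id

Joined rows:
  Noah Davis (Madrid) bought Gadget Y for $165.01
  Heidi Taylor (Seoul) bought Widget B for $80.03
  Eve Brown (Sydney) bought Gadget X for $105.01
  Olivia Jones (Vienna) bought Widget A for $149.17
  Noah Davis (Madrid) bought Gadget Y for $181.23

Total per person:
  Noah Davis: $346.24
  Olivia Jones: $149.17
  Eve Brown: $105.01
  Heidi Taylor: $80.03

Top spender: Noah Davis ($346.24)

Noah Davis ($346.24)


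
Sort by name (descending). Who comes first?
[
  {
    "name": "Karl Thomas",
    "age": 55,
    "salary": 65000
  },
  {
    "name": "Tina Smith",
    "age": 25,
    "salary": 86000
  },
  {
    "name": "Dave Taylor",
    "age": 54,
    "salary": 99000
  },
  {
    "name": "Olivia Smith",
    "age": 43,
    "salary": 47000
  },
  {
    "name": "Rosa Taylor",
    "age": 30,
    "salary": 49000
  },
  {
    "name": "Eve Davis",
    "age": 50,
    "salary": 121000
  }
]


Sort by: name (descending)

Sorted order:
  1. Tina Smith (name = Tina Smith)
  2. Rosa Taylor (name = Rosa Taylor)
  3. Olivia Smith (name = Olivia Smith)
  4. Karl Thomas (name = Karl Thomas)
  5. Eve Davis (name = Eve Davis)
  6. Dave Taylor (name = Dave Taylor)

First: Tina Smith

Tina Smith


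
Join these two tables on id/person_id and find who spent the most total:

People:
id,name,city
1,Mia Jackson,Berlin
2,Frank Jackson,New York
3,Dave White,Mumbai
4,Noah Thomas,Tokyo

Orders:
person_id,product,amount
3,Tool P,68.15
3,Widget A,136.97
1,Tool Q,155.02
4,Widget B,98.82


Join on: people.id = orders.person_id

Joined rows:
  Dave White (Mumbai) bought Tool P for $68.15
  Dave White (Mumbai) bought Widget A for $136.97
  Mia Jackson (Berlin) bought Tool Q for $155.02
  Noah Thomas (Tokyo) bought Widget B for $98.82

Total per person:
  Dave White: $205.12
  Mia Jackson: $155.02
  Noah Thomas: $98.82

Top spender: Dave White ($205.12)

Dave White ($205.12)


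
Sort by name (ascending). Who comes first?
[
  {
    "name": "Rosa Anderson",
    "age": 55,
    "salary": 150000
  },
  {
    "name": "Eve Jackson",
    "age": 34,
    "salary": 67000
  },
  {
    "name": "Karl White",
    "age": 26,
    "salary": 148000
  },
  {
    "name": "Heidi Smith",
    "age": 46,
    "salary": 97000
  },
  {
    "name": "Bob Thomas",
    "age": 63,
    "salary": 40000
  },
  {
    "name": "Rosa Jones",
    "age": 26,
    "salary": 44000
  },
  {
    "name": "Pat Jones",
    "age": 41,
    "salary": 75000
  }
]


Sort by: name (ascending)

Sorted order:
  1. Bob Thomas (name = Bob Thomas)
  2. Eve Jackson (name = Eve Jackson)
  3. Heidi Smith (name = Heidi Smith)
  4. Karl White (name = Karl White)
  5. Pat Jones (name = Pat Jones)
  6. Rosa Anderson (name = Rosa Anderson)
  7. Rosa Jones (name = Rosa Jones)

First: Bob Thomas

Bob Thomas


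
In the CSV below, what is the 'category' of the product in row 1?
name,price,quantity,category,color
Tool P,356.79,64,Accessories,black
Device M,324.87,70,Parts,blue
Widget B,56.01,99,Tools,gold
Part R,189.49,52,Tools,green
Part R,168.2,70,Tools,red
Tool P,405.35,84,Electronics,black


Query: Row 1 ('Tool P'), column 'category'
Value: Accessories

Accessories


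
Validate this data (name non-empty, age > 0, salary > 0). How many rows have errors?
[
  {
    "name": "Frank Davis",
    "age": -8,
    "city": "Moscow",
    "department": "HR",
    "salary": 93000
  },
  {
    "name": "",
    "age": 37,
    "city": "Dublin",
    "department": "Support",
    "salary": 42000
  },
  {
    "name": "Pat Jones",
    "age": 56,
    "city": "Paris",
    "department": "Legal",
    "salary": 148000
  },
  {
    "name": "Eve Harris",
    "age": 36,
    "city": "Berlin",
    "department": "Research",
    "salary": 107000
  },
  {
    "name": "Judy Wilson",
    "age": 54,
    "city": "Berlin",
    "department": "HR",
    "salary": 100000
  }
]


Validating 5 records:
Rules: name non-empty, age > 0, salary > 0

  Row 1 (Frank Davis): negative age: -8
  Row 2 (???): empty name
  Row 3 (Pat Jones): OK
  Row 4 (Eve Harris): OK
  Row 5 (Judy Wilson): OK

Total errors: 2

2 errors


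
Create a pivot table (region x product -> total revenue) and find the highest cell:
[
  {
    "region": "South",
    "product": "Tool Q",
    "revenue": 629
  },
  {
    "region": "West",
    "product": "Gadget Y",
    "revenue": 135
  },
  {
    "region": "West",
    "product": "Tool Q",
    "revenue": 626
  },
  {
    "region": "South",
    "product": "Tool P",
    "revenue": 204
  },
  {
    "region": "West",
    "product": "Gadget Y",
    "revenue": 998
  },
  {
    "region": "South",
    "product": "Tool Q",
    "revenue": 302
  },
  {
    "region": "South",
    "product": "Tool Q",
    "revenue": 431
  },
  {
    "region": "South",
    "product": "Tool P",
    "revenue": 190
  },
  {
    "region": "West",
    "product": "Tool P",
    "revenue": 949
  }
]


Pivot: region (rows) x product (columns) -> total revenue

     Gadget Y      Tool P        Tool Q      
South            0           394          1362  
West          1133           949           626  

Highest: South / Tool Q = $1362

South / Tool Q = $1362


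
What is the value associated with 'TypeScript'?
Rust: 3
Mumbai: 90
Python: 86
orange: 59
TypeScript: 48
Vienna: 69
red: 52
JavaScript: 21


Looking up key 'TypeScript'
Value: 48

48


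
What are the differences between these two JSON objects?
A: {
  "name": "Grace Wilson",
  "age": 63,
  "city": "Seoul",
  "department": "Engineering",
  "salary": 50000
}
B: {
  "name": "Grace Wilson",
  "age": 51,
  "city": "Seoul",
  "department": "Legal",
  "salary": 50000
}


Comparing each field (in key order):
  name: same
  age: DIFFERENT
  city: same
  department: DIFFERENT
  salary: same
Differences:
  age: 63 -> 51
  department: Engineering -> Legal

2 field(s) changed

2 changes: age, department


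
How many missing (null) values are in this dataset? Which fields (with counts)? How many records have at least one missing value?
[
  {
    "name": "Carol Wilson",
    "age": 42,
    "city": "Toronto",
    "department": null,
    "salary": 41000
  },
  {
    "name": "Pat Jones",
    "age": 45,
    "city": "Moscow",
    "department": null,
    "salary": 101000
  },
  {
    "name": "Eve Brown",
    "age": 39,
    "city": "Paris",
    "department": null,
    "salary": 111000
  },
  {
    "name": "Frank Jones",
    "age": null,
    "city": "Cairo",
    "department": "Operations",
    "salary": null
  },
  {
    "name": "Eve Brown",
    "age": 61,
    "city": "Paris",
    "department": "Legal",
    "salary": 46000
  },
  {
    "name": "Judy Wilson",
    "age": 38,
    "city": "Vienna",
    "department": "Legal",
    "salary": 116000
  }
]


Checking for missing (null) values in 6 records:

  Carol Wilson: department
  Pat Jones: department
  Eve Brown: department
  Frank Jones: age, salary
  Eve Brown: complete
  Judy Wilson: complete

Per field:
  name: 0 missing
  age: 1 missing
  city: 0 missing
  department: 3 missing
  salary: 1 missing

Total missing values: 5
Records with any missing: 4

5 missing values (age: 1, department: 3, salary: 1); 4 incomplete records


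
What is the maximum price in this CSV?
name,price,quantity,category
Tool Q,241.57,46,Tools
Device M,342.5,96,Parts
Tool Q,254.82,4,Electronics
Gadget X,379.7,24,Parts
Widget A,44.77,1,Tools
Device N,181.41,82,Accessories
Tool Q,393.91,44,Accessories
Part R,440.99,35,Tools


Computing maximum price:
Values: [241.57, 342.5, 254.82, 379.7, 44.77, 181.41, 393.91, 440.99]
Max = 440.99

440.99


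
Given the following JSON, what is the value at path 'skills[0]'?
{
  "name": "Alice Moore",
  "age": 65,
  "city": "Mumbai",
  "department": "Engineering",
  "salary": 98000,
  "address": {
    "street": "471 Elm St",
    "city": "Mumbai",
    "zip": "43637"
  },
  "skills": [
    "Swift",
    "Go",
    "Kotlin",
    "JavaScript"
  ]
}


Query: skills[0]
Path: skills -> first element
Value: Swift

Swift


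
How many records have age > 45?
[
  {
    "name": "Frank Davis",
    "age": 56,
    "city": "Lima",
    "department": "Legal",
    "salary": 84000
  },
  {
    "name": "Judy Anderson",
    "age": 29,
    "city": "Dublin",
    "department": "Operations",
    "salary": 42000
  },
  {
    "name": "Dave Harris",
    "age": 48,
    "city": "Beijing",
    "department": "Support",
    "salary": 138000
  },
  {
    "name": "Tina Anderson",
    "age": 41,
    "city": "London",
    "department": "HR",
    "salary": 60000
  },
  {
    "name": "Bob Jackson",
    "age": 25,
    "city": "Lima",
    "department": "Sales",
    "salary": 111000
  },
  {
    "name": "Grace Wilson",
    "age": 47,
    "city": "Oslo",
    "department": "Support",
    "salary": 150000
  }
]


Data: 6 records
Condition: age > 45

Checking each record:
  Frank Davis: 56 MATCH
  Judy Anderson: 29
  Dave Harris: 48 MATCH
  Tina Anderson: 41
  Bob Jackson: 25
  Grace Wilson: 47 MATCH

Count: 3

3


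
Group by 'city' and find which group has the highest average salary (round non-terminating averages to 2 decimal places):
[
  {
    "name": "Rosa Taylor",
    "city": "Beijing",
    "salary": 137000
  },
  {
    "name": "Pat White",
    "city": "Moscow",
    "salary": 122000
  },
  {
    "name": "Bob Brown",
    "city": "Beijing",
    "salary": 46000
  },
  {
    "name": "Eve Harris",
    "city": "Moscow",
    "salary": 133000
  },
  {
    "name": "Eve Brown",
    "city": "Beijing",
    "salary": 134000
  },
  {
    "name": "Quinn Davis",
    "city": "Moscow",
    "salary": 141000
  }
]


Group by: city

Groups:
  Beijing: 3 people, avg salary = 317000/3 ≈ $105666.67
  Moscow: 3 people, avg salary = 396000/3 = $132000

Highest average salary: Moscow ($132000)

Moscow ($132000)


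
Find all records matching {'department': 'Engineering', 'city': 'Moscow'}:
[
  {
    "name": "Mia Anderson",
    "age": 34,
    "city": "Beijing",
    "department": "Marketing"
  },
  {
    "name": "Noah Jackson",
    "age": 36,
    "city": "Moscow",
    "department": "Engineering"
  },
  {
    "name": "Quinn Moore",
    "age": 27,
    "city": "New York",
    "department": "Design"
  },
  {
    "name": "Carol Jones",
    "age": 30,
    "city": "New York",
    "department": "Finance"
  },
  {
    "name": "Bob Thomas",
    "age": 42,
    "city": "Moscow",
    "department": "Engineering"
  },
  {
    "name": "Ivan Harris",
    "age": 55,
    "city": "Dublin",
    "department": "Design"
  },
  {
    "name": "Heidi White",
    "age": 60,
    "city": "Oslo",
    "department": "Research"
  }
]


Search criteria: {'department': 'Engineering', 'city': 'Moscow'}

Checking 7 records:
  Mia Anderson: {department: Marketing, city: Beijing}
  Noah Jackson: {department: Engineering, city: Moscow} <-- MATCH
  Quinn Moore: {department: Design, city: New York}
  Carol Jones: {department: Finance, city: New York}
  Bob Thomas: {department: Engineering, city: Moscow} <-- MATCH
  Ivan Harris: {department: Design, city: Dublin}
  Heidi White: {department: Research, city: Oslo}

Matches: ["Noah Jackson", "Bob Thomas"]

["Noah Jackson", "Bob Thomas"]


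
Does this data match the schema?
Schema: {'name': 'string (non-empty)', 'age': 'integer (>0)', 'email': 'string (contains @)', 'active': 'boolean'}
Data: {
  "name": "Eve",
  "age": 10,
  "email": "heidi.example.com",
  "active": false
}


Validating each field against schema:
  name: OK (non-empty string)
  age: OK (positive integer)
  email: FAIL ("heidi.example.com" does not contain @)
  active: OK (boolean)

Result: INVALID (1 error: email)

INVALID (1 error: email)


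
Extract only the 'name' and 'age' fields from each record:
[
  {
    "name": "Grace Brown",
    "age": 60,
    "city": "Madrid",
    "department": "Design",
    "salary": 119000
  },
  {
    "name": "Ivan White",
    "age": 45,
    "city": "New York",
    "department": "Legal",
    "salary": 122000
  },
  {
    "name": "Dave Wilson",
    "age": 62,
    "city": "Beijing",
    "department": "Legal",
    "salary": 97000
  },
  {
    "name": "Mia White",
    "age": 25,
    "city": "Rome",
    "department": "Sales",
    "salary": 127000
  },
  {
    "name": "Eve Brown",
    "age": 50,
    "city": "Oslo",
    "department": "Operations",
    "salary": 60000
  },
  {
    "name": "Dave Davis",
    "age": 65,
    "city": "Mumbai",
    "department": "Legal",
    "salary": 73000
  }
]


Original: 6 records with fields: name, age, city, department, salary
Keep: ['name', 'age']
Drop: ['city', 'department', 'salary']
Result: 6 records, 2 fields each

[
  {
    "name": "Grace Brown",
    "age": 60
  },
  {
    "name": "Ivan White",
    "age": 45
  },
  {
    "name": "Dave Wilson",
    "age": 62
  },
  {
    "name": "Mia White",
    "age": 25
  },
  {
    "name": "Eve Brown",
    "age": 50
  },
  {
    "name": "Dave Davis",
    "age": 65
  }
]


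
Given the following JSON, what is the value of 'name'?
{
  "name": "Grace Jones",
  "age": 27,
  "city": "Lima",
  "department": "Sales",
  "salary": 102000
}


Looking up field 'name'
Value: Grace Jones

Grace Jones


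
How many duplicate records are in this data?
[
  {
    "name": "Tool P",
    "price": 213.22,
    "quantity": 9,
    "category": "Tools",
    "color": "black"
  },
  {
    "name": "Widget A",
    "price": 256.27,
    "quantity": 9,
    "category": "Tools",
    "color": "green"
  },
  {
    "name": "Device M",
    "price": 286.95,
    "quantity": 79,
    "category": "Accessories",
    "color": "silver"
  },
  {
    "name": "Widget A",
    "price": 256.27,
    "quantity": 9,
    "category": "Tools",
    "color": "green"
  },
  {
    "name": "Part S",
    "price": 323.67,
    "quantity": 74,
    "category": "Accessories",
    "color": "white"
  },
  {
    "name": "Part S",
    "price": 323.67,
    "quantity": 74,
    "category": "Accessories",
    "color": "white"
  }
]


Checking 6 records for duplicates:

  Row 1: Tool P ($213.22, qty 9)
  Row 2: Widget A ($256.27, qty 9)
  Row 3: Device M ($286.95, qty 79)
  Row 4: Widget A ($256.27, qty 9) <-- DUPLICATE
  Row 5: Part S ($323.67, qty 74)
  Row 6: Part S ($323.67, qty 74) <-- DUPLICATE

Duplicates found: 2
Unique records: 4

2 duplicates, 4 unique


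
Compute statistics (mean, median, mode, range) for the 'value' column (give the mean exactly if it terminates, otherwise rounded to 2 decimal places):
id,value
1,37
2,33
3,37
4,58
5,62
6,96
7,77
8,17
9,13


Data: [37, 33, 37, 58, 62, 96, 77, 17, 13]
Count: 9
Sum: 430
Mean: 430/9 ≈ 47.78 (rounded to 2 decimal places)
Sorted: [13, 17, 33, 37, 37, 58, 62, 77, 96]
Median: 37.0
Mode: 37 (2 times)
Range: 96 - 13 = 83
Min: 13, Max: 96

mean≈47.78, median=37.0, mode=37, range=83


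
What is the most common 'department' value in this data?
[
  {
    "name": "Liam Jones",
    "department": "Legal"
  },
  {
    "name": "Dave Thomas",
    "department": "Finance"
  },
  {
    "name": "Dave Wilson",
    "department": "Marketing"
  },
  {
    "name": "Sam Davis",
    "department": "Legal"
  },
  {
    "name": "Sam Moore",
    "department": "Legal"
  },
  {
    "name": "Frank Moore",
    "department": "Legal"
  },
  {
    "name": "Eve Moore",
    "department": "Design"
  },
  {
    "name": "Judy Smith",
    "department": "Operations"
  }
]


Counting 'department' values across 8 records:

  Legal: 4 ####
  Finance: 1 #
  Marketing: 1 #
  Design: 1 #
  Operations: 1 #

Most common: Legal (4 times)

Legal (4 times)


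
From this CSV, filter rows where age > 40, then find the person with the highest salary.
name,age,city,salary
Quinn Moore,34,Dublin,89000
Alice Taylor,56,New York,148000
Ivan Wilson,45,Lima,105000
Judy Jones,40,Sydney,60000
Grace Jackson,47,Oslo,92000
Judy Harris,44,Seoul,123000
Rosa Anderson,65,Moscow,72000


Filter: age > 40
Sort by: salary (descending)

Filtered records (5):
  Alice Taylor, age 56, salary $148000
  Judy Harris, age 44, salary $123000
  Ivan Wilson, age 45, salary $105000
  Grace Jackson, age 47, salary $92000
  Rosa Anderson, age 65, salary $72000

Highest salary: Alice Taylor ($148000)

Alice Taylor


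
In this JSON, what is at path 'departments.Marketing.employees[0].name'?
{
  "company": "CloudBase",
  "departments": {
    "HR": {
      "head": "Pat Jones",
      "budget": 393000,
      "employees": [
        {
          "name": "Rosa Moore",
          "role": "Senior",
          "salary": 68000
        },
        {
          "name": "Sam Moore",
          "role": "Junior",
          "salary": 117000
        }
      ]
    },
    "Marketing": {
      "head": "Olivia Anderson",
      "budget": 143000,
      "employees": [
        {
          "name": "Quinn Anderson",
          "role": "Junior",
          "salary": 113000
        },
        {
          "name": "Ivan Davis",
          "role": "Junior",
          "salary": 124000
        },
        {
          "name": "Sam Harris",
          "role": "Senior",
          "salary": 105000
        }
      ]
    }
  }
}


Path: departments.Marketing.employees[0].name

Navigate:
  -> departments
  -> Marketing
  -> employees[0].name = 'Quinn Anderson'

Quinn Anderson


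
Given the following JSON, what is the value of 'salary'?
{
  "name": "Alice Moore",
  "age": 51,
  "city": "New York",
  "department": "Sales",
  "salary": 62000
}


Looking up field 'salary'
Value: 62000

62000


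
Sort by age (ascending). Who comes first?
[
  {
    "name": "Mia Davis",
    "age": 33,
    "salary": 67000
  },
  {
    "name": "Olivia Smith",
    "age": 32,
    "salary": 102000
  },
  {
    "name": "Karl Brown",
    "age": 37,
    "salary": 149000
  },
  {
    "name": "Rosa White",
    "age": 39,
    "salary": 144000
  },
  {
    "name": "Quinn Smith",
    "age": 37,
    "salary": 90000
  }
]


Sort by: age (ascending)

Sorted order:
  1. Olivia Smith (age = 32)
  2. Mia Davis (age = 33)
  3. Karl Brown (age = 37)
  4. Quinn Smith (age = 37)
  5. Rosa White (age = 39)

First: Olivia Smith

Olivia Smith


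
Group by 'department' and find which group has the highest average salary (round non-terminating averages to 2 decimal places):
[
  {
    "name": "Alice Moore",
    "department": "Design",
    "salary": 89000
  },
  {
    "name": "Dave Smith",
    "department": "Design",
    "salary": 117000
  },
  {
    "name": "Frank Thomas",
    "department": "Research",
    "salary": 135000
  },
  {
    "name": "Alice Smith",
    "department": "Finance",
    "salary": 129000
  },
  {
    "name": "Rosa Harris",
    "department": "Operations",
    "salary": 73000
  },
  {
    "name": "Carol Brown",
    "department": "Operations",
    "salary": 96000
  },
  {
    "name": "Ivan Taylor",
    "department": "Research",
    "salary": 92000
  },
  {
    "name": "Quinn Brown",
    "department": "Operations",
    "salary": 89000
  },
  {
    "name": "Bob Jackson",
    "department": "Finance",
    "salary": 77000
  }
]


Group by: department

Groups:
  Design: 2 people, avg salary = 206000/2 = $103000
  Finance: 2 people, avg salary = 206000/2 = $103000
  Operations: 3 people, avg salary = 258000/3 = $86000
  Research: 2 people, avg salary = 227000/2 = $113500

Highest average salary: Research ($113500)

Research ($113500)


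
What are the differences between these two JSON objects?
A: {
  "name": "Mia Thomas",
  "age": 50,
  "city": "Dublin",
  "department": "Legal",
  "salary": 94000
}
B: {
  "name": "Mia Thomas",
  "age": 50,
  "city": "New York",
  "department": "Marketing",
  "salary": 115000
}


Comparing each field (in key order):
  name: same
  age: same
  city: DIFFERENT
  department: DIFFERENT
  salary: DIFFERENT
Differences:
  city: Dublin -> New York
  department: Legal -> Marketing
  salary: 94000 -> 115000

3 field(s) changed

3 changes: city, department, salary


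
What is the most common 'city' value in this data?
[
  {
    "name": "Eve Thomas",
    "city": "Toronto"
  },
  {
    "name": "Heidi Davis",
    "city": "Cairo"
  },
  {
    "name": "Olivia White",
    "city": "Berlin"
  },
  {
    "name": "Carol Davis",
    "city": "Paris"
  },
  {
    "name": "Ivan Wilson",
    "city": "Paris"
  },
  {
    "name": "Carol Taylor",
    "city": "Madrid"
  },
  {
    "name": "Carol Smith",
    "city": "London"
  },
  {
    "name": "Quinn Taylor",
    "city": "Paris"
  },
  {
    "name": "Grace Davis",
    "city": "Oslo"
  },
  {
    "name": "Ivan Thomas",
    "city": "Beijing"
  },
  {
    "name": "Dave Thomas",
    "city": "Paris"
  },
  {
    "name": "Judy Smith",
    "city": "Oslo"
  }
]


Counting 'city' values across 12 records:

  Paris: 4 ####
  Oslo: 2 ##
  Toronto: 1 #
  Cairo: 1 #
  Berlin: 1 #
  Madrid: 1 #
  London: 1 #
  Beijing: 1 #

Most common: Paris (4 times)

Paris (4 times)


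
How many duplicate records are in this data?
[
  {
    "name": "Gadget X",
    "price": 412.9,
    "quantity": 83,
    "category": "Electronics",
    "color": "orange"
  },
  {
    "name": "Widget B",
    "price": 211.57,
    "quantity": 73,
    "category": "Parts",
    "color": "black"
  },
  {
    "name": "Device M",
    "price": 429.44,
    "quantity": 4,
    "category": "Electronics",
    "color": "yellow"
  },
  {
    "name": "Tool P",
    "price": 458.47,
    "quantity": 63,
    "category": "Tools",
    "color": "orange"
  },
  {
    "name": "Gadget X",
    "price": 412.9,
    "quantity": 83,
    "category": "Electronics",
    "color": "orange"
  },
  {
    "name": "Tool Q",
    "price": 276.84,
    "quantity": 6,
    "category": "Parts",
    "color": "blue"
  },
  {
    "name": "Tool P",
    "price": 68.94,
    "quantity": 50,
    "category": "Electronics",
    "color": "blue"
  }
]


Checking 7 records for duplicates:

  Row 1: Gadget X ($412.9, qty 83)
  Row 2: Widget B ($211.57, qty 73)
  Row 3: Device M ($429.44, qty 4)
  Row 4: Tool P ($458.47, qty 63)
  Row 5: Gadget X ($412.9, qty 83) <-- DUPLICATE
  Row 6: Tool Q ($276.84, qty 6)
  Row 7: Tool P ($68.94, qty 50)

Duplicates found: 1
Unique records: 6

1 duplicates, 6 unique


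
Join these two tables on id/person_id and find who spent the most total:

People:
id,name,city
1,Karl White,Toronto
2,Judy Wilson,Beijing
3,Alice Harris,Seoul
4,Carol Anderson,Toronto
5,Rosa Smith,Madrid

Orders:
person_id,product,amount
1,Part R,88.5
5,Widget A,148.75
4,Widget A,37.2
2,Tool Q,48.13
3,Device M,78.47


Join on: people.id = orders.person_id

Joined rows:
  Karl White (Toronto) bought Part R for $88.5
  Rosa Smith (Madrid) bought Widget A for $148.75
  Carol Anderson (Toronto) bought Widget A for $37.2
  Judy Wilson (Beijing) bought Tool Q for $48.13
  Alice Harris (Seoul) bought Device M for $78.47

Total per person:
  Rosa Smith: $148.75
  Karl White: $88.50
  Alice Harris: $78.47
  Judy Wilson: $48.13
  Carol Anderson: $37.20

Top spender: Rosa Smith ($148.75)

Rosa Smith ($148.75)


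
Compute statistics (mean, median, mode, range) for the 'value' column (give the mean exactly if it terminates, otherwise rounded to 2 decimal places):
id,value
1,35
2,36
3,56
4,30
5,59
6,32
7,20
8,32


Data: [35, 36, 56, 30, 59, 32, 20, 32]
Count: 8
Sum: 300
Mean: 300/8 = 37.5
Sorted: [20, 30, 32, 32, 35, 36, 56, 59]
Median: 33.5
Mode: 32 (2 times)
Range: 59 - 20 = 39
Min: 20, Max: 59

mean=37.5, median=33.5, mode=32, range=39


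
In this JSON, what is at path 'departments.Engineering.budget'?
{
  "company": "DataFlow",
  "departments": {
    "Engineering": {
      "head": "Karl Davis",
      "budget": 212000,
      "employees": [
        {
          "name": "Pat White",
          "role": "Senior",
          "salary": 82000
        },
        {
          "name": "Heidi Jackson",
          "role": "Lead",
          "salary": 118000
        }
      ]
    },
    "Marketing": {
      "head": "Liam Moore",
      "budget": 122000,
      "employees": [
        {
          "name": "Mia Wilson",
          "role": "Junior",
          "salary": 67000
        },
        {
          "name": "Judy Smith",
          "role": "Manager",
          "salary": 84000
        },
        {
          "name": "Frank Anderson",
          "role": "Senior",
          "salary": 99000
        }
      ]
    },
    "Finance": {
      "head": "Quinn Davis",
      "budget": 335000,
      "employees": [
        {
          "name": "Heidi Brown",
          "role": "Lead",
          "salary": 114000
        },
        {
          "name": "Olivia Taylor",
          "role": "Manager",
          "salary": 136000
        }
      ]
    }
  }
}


Path: departments.Engineering.budget

Navigate:
  -> departments
  -> Engineering
  -> budget = 212000

212000


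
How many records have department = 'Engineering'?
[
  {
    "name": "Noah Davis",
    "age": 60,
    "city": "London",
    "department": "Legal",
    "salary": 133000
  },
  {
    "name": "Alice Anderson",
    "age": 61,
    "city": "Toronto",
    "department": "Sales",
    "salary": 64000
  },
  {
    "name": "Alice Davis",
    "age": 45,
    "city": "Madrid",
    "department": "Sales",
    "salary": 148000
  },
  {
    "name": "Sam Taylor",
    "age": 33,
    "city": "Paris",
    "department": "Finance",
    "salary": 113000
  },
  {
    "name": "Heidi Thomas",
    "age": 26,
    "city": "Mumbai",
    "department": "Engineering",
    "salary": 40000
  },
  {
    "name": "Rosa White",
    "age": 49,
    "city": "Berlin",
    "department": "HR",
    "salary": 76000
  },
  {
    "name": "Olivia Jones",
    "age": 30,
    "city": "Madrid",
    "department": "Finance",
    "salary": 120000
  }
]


Data: 7 records
Condition: department = 'Engineering'

Checking each record:
  Noah Davis: Legal
  Alice Anderson: Sales
  Alice Davis: Sales
  Sam Taylor: Finance
  Heidi Thomas: Engineering MATCH
  Rosa White: HR
  Olivia Jones: Finance

Count: 1

1
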